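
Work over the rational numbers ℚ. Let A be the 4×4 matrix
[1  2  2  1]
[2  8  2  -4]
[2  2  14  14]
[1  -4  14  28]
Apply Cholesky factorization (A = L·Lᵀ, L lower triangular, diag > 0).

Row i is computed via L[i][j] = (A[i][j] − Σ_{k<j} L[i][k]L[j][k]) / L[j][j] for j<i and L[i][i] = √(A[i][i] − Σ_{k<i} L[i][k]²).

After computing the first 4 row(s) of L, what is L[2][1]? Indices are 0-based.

L[2][1] = -1

Step 1: L[0][0] = √(1) = 1.
  L[1][0] = (2) / L[0][0] = 2.
Step 2: L[1][1] = √(4) = 2.
  L[2][0] = (2) / L[0][0] = 2.
  L[2][1] = (-2) / L[1][1] = -1.
Step 3: L[2][2] = √(9) = 3.
  L[3][0] = (1) / L[0][0] = 1.
  L[3][1] = (-6) / L[1][1] = -3.
  L[3][2] = (9) / L[2][2] = 3.
Step 4: L[3][3] = √(9) = 3.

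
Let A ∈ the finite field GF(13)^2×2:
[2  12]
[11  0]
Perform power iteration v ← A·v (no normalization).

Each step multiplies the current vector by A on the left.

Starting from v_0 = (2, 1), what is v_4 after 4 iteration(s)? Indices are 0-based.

v_0 = (2, 1).
v_1 = A·v_0 = (3, 9).
v_2 = A·v_1 = (10, 7).
v_3 = A·v_2 = (0, 6).
v_4 = A·v_3 = (7, 0).

v_4 = (7, 0)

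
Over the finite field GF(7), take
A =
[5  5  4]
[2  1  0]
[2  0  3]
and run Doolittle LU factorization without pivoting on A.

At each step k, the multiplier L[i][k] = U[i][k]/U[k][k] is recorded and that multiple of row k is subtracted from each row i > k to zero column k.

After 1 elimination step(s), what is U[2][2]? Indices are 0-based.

k=0: U[0][0]=5
  eliminate (1,0): mult=6, new row 1: (0, 6, 4); set L[1][0]=6
  eliminate (2,0): mult=6, new row 2: (0, 5, 0); set L[2][0]=6

U[2][2] = 0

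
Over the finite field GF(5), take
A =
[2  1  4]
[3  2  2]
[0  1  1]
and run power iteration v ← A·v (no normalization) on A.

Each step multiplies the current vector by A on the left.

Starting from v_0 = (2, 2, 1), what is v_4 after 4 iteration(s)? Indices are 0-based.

v_4 = (3, 3, 2)

v_0 = (2, 2, 1).
v_1 = A·v_0 = (0, 2, 3).
v_2 = A·v_1 = (4, 0, 0).
v_3 = A·v_2 = (3, 2, 0).
v_4 = A·v_3 = (3, 3, 2).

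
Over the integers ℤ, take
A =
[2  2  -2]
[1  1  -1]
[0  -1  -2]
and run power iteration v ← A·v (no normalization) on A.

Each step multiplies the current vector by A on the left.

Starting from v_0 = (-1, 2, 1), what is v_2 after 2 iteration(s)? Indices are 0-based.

v_0 = (-1, 2, 1).
v_1 = A·v_0 = (0, 0, -4).
v_2 = A·v_1 = (8, 4, 8).

v_2 = (8, 4, 8)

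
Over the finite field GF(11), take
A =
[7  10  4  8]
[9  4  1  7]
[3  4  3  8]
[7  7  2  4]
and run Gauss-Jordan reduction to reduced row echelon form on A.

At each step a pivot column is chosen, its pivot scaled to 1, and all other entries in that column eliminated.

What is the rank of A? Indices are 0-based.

rank = 4

[1] R0 /= 7  ⇒  (1, 3, 10, 9)
     R1 -= 9·R0  ⇒  (0, 10, 10, 3)
     R2 -= 3·R0  ⇒  (0, 6, 6, 3)
     R3 -= 7·R0  ⇒  (0, 8, 9, 7)
[2] R1 /= 10  ⇒  (0, 1, 1, 8)
     R0 -= 3·R1  ⇒  (1, 0, 7, 7)
     R2 -= 6·R1  ⇒  (0, 0, 0, 10)
     R3 -= 8·R1  ⇒  (0, 0, 1, 9)
[3] R2 <-> R3
[3] R2 /= 1  ⇒  (0, 0, 1, 9)
     R0 -= 7·R2  ⇒  (1, 0, 0, 10)
     R1 -= 1·R2  ⇒  (0, 1, 0, 10)
[4] R3 /= 10  ⇒  (0, 0, 0, 1)
     R0 -= 10·R3  ⇒  (1, 0, 0, 0)
     R1 -= 10·R3  ⇒  (0, 1, 0, 0)
     R2 -= 9·R3  ⇒  (0, 0, 1, 0)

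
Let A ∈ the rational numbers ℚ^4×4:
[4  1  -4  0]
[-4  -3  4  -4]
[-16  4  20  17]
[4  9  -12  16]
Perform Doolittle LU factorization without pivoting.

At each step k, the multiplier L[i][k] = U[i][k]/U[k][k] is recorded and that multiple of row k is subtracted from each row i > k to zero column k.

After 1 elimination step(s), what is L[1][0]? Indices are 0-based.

L[1][0] = -1

[col 0] pivot 4
  R1 -= -1*R0 → (0, -2, 0, -4)  (L[1][0] := -1)
  R2 -= -4*R0 → (0, 8, 4, 17)  (L[2][0] := -4)
  R3 -= 1*R0 → (0, 8, -8, 16)  (L[3][0] := 1)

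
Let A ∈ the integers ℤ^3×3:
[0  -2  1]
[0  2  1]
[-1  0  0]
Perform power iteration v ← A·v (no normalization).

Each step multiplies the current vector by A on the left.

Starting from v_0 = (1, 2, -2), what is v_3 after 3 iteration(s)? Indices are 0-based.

v_3 = (0, 12, 5)

v_0 = (1, 2, -2).
v_1 = A·v_0 = (-6, 2, -1).
v_2 = A·v_1 = (-5, 3, 6).
v_3 = A·v_2 = (0, 12, 5).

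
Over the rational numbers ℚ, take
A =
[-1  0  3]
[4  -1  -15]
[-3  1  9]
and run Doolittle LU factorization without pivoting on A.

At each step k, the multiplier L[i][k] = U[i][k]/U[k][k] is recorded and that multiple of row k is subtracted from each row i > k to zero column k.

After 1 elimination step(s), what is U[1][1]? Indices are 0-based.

[col 0] pivot -1
  R1 -= -4*R0 → (0, -1, -3)  (L[1][0] := -4)
  R2 -= 3*R0 → (0, 1, 0)  (L[2][0] := 3)

U[1][1] = -1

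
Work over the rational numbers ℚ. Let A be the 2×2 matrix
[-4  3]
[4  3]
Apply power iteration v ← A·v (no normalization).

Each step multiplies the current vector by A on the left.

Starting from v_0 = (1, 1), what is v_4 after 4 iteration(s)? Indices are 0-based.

v_0 = (1, 1).
v_1 = A·v_0 = (-1, 7).
v_2 = A·v_1 = (25, 17).
v_3 = A·v_2 = (-49, 151).
v_4 = A·v_3 = (649, 257).

v_4 = (649, 257)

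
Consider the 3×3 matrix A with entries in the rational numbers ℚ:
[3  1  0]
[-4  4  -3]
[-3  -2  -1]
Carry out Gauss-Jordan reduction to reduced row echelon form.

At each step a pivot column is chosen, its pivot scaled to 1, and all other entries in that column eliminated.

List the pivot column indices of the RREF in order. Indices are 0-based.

pivot columns: 0, 1, 2

[1] R0 /= 3  ⇒  (1, 1/3, 0)
     R1 -= -4·R0  ⇒  (0, 16/3, -3)
     R2 -= -3·R0  ⇒  (0, -1, -1)
[2] R1 /= 16/3  ⇒  (0, 1, -9/16)
     R0 -= 1/3·R1  ⇒  (1, 0, 3/16)
     R2 -= -1·R1  ⇒  (0, 0, -25/16)
[3] R2 /= -25/16  ⇒  (0, 0, 1)
     R0 -= 3/16·R2  ⇒  (1, 0, 0)
     R1 -= -9/16·R2  ⇒  (0, 1, 0)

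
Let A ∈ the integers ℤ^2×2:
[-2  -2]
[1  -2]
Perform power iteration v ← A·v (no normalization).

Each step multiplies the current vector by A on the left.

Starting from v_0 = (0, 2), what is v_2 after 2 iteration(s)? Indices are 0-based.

v_2 = (16, 4)

v_0 = (0, 2).
v_1 = A·v_0 = (-4, -4).
v_2 = A·v_1 = (16, 4).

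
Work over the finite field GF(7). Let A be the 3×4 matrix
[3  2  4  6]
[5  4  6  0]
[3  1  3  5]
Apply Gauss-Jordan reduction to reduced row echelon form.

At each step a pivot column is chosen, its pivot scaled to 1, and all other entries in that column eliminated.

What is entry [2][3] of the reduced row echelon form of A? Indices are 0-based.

M[2][3] = 1

step 1: normalize row 0 (÷3) = (1, 3, 6, 2)
  row 1: subtract 5×row0 = (0, 3, 4, 4)
  row 2: subtract 3×row0 = (0, 6, 6, 6)
step 2: normalize row 1 (÷3) = (0, 1, 6, 6)
  row 0: subtract 3×row1 = (1, 0, 2, 5)
  row 2: subtract 6×row1 = (0, 0, 5, 5)
step 3: normalize row 2 (÷5) = (0, 0, 1, 1)
  row 0: subtract 2×row2 = (1, 0, 0, 3)
  row 1: subtract 6×row2 = (0, 1, 0, 0)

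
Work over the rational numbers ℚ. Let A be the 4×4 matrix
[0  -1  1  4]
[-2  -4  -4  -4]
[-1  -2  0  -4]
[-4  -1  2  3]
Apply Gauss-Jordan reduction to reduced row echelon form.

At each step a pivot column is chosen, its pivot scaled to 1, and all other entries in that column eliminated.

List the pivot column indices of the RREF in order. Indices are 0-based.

step 1: exchange rows 0,1
step 1: normalize row 0 (÷-2) = (1, 2, 2, 2)
  row 2: subtract -1×row0 = (0, 0, 2, -2)
  row 3: subtract -4×row0 = (0, 7, 10, 11)
step 2: normalize row 1 (÷-1) = (0, 1, -1, -4)
  row 0: subtract 2×row1 = (1, 0, 4, 10)
  row 3: subtract 7×row1 = (0, 0, 17, 39)
step 3: normalize row 2 (÷2) = (0, 0, 1, -1)
  row 0: subtract 4×row2 = (1, 0, 0, 14)
  row 1: subtract -1×row2 = (0, 1, 0, -5)
  row 3: subtract 17×row2 = (0, 0, 0, 56)
step 4: normalize row 3 (÷56) = (0, 0, 0, 1)
  row 0: subtract 14×row3 = (1, 0, 0, 0)
  row 1: subtract -5×row3 = (0, 1, 0, 0)
  row 2: subtract -1×row3 = (0, 0, 1, 0)

pivot columns: 0, 1, 2, 3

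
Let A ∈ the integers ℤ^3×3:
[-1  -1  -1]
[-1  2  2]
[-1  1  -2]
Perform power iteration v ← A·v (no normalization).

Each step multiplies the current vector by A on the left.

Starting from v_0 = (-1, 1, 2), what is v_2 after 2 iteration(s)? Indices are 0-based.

v_2 = (-3, 12, 13)

v_0 = (-1, 1, 2).
v_1 = A·v_0 = (-2, 7, -2).
v_2 = A·v_1 = (-3, 12, 13).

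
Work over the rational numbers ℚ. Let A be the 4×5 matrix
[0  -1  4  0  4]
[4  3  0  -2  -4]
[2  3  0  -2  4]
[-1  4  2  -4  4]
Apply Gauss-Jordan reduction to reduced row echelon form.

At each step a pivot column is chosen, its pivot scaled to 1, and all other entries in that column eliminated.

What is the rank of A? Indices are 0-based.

rank = 4

[1] R0 <-> R1
[1] R0 /= 4  ⇒  (1, 3/4, 0, -1/2, -1)
     R2 -= 2·R0  ⇒  (0, 3/2, 0, -1, 6)
     R3 -= -1·R0  ⇒  (0, 19/4, 2, -9/2, 3)
[2] R1 /= -1  ⇒  (0, 1, -4, 0, -4)
     R0 -= 3/4·R1  ⇒  (1, 0, 3, -1/2, 2)
     R2 -= 3/2·R1  ⇒  (0, 0, 6, -1, 12)
     R3 -= 19/4·R1  ⇒  (0, 0, 21, -9/2, 22)
[3] R2 /= 6  ⇒  (0, 0, 1, -1/6, 2)
     R0 -= 3·R2  ⇒  (1, 0, 0, 0, -4)
     R1 -= -4·R2  ⇒  (0, 1, 0, -2/3, 4)
     R3 -= 21·R2  ⇒  (0, 0, 0, -1, -20)
[4] R3 /= -1  ⇒  (0, 0, 0, 1, 20)
     R1 -= -2/3·R3  ⇒  (0, 1, 0, 0, 52/3)
     R2 -= -1/6·R3  ⇒  (0, 0, 1, 0, 16/3)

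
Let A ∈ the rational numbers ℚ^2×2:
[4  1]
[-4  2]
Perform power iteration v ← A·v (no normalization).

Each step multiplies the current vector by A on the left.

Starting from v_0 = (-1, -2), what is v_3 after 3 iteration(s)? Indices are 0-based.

v_3 = (-72, 144)

v_0 = (-1, -2).
v_1 = A·v_0 = (-6, 0).
v_2 = A·v_1 = (-24, 24).
v_3 = A·v_2 = (-72, 144).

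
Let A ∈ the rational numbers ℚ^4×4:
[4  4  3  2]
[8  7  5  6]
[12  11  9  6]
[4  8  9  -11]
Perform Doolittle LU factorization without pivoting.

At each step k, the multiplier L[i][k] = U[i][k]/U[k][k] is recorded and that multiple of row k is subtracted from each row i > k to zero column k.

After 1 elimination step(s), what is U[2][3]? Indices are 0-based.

Step 1: pivot at (0,0) is 4.
  row1 ← row1 − (2)·row0  ⇒  L[1][0]=2, U row1=(0, -1, -1, 2)
  row2 ← row2 − (3)·row0  ⇒  L[2][0]=3, U row2=(0, -1, 0, 0)
  row3 ← row3 − (1)·row0  ⇒  L[3][0]=1, U row3=(0, 4, 6, -13)

U[2][3] = 0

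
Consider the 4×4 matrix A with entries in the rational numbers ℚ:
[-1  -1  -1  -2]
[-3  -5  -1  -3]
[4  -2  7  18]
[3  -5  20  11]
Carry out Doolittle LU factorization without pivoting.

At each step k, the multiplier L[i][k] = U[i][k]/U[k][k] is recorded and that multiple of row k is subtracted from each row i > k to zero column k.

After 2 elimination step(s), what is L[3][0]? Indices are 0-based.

k=0: U[0][0]=-1
  eliminate (1,0): mult=3, new row 1: (0, -2, 2, 3); set L[1][0]=3
  eliminate (2,0): mult=-4, new row 2: (0, -6, 3, 10); set L[2][0]=-4
  eliminate (3,0): mult=-3, new row 3: (0, -8, 17, 5); set L[3][0]=-3
k=1: U[1][1]=-2
  eliminate (2,1): mult=3, new row 2: (0, 0, -3, 1); set L[2][1]=3
  eliminate (3,1): mult=4, new row 3: (0, 0, 9, -7); set L[3][1]=4

L[3][0] = -3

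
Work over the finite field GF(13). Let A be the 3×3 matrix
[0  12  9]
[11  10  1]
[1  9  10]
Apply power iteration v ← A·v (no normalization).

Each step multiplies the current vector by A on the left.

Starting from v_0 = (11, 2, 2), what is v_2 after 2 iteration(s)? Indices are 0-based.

v_2 = (12, 4, 12)

v_0 = (11, 2, 2).
v_1 = A·v_0 = (3, 0, 10).
v_2 = A·v_1 = (12, 4, 12).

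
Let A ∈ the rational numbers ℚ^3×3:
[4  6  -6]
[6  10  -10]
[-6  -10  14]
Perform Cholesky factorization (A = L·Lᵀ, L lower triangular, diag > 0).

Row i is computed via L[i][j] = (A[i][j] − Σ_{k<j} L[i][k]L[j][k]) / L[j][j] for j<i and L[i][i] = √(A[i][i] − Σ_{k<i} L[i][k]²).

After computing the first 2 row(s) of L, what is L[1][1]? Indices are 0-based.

Step 1: L[0][0] = √(4) = 2.
  L[1][0] = (6) / L[0][0] = 3.
Step 2: L[1][1] = √(1) = 1.

L[1][1] = 1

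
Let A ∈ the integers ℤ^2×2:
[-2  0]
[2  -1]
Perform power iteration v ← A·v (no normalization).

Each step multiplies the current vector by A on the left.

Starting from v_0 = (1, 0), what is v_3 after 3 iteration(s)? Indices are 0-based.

v_3 = (-8, 14)

v_0 = (1, 0).
v_1 = A·v_0 = (-2, 2).
v_2 = A·v_1 = (4, -6).
v_3 = A·v_2 = (-8, 14).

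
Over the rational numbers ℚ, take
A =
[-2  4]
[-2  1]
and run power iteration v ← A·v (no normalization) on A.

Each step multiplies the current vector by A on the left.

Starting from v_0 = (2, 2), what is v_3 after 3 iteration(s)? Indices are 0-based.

v_3 = (-8, 22)

v_0 = (2, 2).
v_1 = A·v_0 = (4, -2).
v_2 = A·v_1 = (-16, -10).
v_3 = A·v_2 = (-8, 22).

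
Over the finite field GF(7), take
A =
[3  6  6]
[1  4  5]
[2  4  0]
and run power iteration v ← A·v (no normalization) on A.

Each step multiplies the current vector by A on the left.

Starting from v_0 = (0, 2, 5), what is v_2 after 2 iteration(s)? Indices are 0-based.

v_0 = (0, 2, 5).
v_1 = A·v_0 = (0, 5, 1).
v_2 = A·v_1 = (1, 4, 6).

v_2 = (1, 4, 6)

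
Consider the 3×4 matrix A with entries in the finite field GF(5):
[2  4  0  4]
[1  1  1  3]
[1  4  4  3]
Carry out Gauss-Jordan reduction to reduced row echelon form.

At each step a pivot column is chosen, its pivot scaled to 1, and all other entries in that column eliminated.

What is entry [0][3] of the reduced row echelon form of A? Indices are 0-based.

M[0][3] = 3

[1] R0 /= 2  ⇒  (1, 2, 0, 2)
     R1 -= 1·R0  ⇒  (0, 4, 1, 1)
     R2 -= 1·R0  ⇒  (0, 2, 4, 1)
[2] R1 /= 4  ⇒  (0, 1, 4, 4)
     R0 -= 2·R1  ⇒  (1, 0, 2, 4)
     R2 -= 2·R1  ⇒  (0, 0, 1, 3)
[3] R2 /= 1  ⇒  (0, 0, 1, 3)
     R0 -= 2·R2  ⇒  (1, 0, 0, 3)
     R1 -= 4·R2  ⇒  (0, 1, 0, 2)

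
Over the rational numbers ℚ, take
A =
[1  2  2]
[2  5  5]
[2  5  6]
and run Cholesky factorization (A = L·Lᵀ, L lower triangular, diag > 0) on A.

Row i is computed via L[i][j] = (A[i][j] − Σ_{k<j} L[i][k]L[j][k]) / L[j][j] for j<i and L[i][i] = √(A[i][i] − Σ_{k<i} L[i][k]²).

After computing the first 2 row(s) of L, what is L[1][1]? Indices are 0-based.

Step 1: L[0][0] = √(1) = 1.
  L[1][0] = (2) / L[0][0] = 2.
Step 2: L[1][1] = √(1) = 1.

L[1][1] = 1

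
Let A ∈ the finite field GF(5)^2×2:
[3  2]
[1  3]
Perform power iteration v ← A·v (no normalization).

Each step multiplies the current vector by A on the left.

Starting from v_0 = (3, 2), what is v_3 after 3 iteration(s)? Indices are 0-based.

v_3 = (1, 2)

v_0 = (3, 2).
v_1 = A·v_0 = (3, 4).
v_2 = A·v_1 = (2, 0).
v_3 = A·v_2 = (1, 2).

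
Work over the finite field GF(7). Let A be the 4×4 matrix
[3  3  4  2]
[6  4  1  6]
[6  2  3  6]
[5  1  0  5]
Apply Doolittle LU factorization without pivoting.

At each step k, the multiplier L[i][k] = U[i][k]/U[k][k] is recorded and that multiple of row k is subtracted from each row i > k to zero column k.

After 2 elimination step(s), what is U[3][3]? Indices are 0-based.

k=0: U[0][0]=3
  eliminate (1,0): mult=2, new row 1: (0, 5, 0, 2); set L[1][0]=2
  eliminate (2,0): mult=2, new row 2: (0, 3, 2, 2); set L[2][0]=2
  eliminate (3,0): mult=4, new row 3: (0, 3, 5, 4); set L[3][0]=4
k=1: U[1][1]=5
  eliminate (2,1): mult=2, new row 2: (0, 0, 2, 5); set L[2][1]=2
  eliminate (3,1): mult=2, new row 3: (0, 0, 5, 0); set L[3][1]=2

U[3][3] = 0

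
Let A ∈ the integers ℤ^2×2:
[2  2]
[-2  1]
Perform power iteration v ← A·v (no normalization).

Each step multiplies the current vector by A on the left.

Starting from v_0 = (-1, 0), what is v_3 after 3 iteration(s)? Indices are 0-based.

v_3 = (12, 6)

v_0 = (-1, 0).
v_1 = A·v_0 = (-2, 2).
v_2 = A·v_1 = (0, 6).
v_3 = A·v_2 = (12, 6).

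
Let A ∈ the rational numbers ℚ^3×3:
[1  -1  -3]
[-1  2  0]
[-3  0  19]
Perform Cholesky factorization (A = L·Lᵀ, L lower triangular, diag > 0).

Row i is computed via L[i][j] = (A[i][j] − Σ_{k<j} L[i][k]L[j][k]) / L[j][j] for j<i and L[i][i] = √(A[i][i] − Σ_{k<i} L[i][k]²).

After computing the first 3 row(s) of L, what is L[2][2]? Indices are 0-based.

L[2][2] = 1

Step 1: L[0][0] = √(1) = 1.
  L[1][0] = (-1) / L[0][0] = -1.
Step 2: L[1][1] = √(1) = 1.
  L[2][0] = (-3) / L[0][0] = -3.
  L[2][1] = (-3) / L[1][1] = -3.
Step 3: L[2][2] = √(1) = 1.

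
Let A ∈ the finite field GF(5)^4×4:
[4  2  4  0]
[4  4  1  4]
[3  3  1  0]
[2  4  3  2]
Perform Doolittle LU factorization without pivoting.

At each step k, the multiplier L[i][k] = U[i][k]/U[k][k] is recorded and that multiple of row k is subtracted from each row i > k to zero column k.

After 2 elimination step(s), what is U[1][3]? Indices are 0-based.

U[1][3] = 4

[col 0] pivot 4
  R1 -= 1*R0 → (0, 2, 2, 4)  (L[1][0] := 1)
  R2 -= 2*R0 → (0, 4, 3, 0)  (L[2][0] := 2)
  R3 -= 3*R0 → (0, 3, 1, 2)  (L[3][0] := 3)
[col 1] pivot 2
  R2 -= 2*R1 → (0, 0, 4, 2)  (L[2][1] := 2)
  R3 -= 4*R1 → (0, 0, 3, 1)  (L[3][1] := 4)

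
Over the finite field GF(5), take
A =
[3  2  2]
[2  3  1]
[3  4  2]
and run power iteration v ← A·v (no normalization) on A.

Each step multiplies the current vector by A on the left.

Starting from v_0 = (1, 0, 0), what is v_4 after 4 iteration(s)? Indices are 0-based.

v_0 = (1, 0, 0).
v_1 = A·v_0 = (3, 2, 3).
v_2 = A·v_1 = (4, 0, 3).
v_3 = A·v_2 = (3, 1, 3).
v_4 = A·v_3 = (2, 2, 4).

v_4 = (2, 2, 4)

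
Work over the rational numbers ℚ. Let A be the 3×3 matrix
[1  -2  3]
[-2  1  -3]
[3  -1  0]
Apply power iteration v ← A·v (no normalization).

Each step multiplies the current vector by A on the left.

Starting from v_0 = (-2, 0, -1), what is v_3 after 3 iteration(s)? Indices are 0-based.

v_3 = (-173, 175, -146)

v_0 = (-2, 0, -1).
v_1 = A·v_0 = (-5, 7, -6).
v_2 = A·v_1 = (-37, 35, -22).
v_3 = A·v_2 = (-173, 175, -146).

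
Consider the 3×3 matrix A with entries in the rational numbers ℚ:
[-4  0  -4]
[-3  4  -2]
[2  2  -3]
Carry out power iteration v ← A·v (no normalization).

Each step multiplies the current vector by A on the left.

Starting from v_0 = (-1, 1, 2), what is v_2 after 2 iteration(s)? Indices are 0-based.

v_2 = (40, 36, 16)

v_0 = (-1, 1, 2).
v_1 = A·v_0 = (-4, 3, -6).
v_2 = A·v_1 = (40, 36, 16).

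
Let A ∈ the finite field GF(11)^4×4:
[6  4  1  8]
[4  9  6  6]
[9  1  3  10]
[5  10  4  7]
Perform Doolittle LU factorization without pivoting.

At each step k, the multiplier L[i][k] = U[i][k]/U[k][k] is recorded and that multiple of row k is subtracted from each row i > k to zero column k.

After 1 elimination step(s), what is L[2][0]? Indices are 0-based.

k=0: U[0][0]=6
  eliminate (1,0): mult=8, new row 1: (0, 10, 9, 8); set L[1][0]=8
  eliminate (2,0): mult=7, new row 2: (0, 6, 7, 9); set L[2][0]=7
  eliminate (3,0): mult=10, new row 3: (0, 3, 5, 4); set L[3][0]=10

L[2][0] = 7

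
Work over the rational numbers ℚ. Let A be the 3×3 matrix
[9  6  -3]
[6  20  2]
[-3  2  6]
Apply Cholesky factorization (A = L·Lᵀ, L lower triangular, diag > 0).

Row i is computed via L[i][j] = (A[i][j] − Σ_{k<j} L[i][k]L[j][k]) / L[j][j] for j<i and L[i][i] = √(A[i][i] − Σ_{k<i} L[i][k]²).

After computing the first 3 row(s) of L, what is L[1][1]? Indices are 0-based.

Step 1: L[0][0] = √(9) = 3.
  L[1][0] = (6) / L[0][0] = 2.
Step 2: L[1][1] = √(16) = 4.
  L[2][0] = (-3) / L[0][0] = -1.
  L[2][1] = (4) / L[1][1] = 1.
Step 3: L[2][2] = √(4) = 2.

L[1][1] = 4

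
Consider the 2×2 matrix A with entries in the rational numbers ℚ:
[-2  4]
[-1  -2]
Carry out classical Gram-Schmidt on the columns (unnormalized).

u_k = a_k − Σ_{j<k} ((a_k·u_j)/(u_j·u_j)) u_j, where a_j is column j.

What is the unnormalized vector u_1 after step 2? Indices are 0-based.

u_1 = (8/5, -16/5)

Step 1: u_0 = a_0 = (-2, -1).
Step 2: u_1 = a_1 − (-6/5)·u_0 = (8/5, -16/5).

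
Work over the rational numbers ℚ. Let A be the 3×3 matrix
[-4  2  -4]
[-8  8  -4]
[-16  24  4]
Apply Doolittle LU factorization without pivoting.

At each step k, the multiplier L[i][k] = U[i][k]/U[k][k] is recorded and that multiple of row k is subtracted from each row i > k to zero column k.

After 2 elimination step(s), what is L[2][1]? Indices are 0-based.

L[2][1] = 4

Step 1: pivot at (0,0) is -4.
  row1 ← row1 − (2)·row0  ⇒  L[1][0]=2, U row1=(0, 4, 4)
  row2 ← row2 − (4)·row0  ⇒  L[2][0]=4, U row2=(0, 16, 20)
Step 2: pivot at (1,1) is 4.
  row2 ← row2 − (4)·row1  ⇒  L[2][1]=4, U row2=(0, 0, 4)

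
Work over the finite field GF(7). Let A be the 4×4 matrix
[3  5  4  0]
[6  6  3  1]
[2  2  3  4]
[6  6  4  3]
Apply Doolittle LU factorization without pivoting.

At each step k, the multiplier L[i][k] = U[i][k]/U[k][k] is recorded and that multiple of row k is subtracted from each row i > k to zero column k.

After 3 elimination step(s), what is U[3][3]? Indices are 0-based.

[col 0] pivot 3
  R1 -= 2*R0 → (0, 3, 2, 1)  (L[1][0] := 2)
  R2 -= 3*R0 → (0, 1, 5, 4)  (L[2][0] := 3)
  R3 -= 2*R0 → (0, 3, 3, 3)  (L[3][0] := 2)
[col 1] pivot 3
  R2 -= 5*R1 → (0, 0, 2, 6)  (L[2][1] := 5)
  R3 -= 1*R1 → (0, 0, 1, 2)  (L[3][1] := 1)
[col 2] pivot 2
  R3 -= 4*R2 → (0, 0, 0, 6)  (L[3][2] := 4)

U[3][3] = 6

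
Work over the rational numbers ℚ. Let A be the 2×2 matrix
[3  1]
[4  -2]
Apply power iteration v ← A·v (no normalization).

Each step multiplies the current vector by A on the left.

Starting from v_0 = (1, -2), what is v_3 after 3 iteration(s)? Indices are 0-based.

v_3 = (21, 68)

v_0 = (1, -2).
v_1 = A·v_0 = (1, 8).
v_2 = A·v_1 = (11, -12).
v_3 = A·v_2 = (21, 68).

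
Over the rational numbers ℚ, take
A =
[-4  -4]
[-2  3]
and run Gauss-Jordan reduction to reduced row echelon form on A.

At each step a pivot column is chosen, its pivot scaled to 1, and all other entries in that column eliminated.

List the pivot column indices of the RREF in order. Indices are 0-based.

pivot columns: 0, 1

step 1: normalize row 0 (÷-4) = (1, 1)
  row 1: subtract -2×row0 = (0, 5)
step 2: normalize row 1 (÷5) = (0, 1)
  row 0: subtract 1×row1 = (1, 0)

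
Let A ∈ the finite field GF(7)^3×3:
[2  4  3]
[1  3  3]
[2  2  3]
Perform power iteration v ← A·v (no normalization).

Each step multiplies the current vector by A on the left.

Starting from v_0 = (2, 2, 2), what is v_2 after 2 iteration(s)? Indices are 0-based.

v_2 = (1, 4, 1)

v_0 = (2, 2, 2).
v_1 = A·v_0 = (4, 0, 0).
v_2 = A·v_1 = (1, 4, 1).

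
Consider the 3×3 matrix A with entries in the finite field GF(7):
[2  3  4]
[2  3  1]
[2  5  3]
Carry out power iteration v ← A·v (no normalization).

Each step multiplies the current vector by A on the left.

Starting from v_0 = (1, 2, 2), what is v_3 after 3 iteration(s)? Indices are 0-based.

v_3 = (2, 0, 5)

v_0 = (1, 2, 2).
v_1 = A·v_0 = (2, 3, 4).
v_2 = A·v_1 = (1, 3, 3).
v_3 = A·v_2 = (2, 0, 5).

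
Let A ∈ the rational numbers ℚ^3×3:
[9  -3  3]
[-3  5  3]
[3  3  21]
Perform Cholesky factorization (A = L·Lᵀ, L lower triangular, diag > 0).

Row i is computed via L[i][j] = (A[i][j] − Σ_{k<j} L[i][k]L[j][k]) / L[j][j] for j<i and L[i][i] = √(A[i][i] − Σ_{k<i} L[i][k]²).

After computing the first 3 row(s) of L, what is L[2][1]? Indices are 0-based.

Step 1: L[0][0] = √(9) = 3.
  L[1][0] = (-3) / L[0][0] = -1.
Step 2: L[1][1] = √(4) = 2.
  L[2][0] = (3) / L[0][0] = 1.
  L[2][1] = (4) / L[1][1] = 2.
Step 3: L[2][2] = √(16) = 4.

L[2][1] = 2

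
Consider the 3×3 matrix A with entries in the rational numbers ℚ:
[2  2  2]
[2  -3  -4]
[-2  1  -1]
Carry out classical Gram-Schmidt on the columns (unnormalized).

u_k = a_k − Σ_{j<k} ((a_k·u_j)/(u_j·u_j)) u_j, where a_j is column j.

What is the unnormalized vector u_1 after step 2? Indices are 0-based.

Step 1: u_0 = a_0 = (2, 2, -2).
Step 2: u_1 = a_1 − (-1/3)·u_0 = (8/3, -7/3, 1/3).

u_1 = (8/3, -7/3, 1/3)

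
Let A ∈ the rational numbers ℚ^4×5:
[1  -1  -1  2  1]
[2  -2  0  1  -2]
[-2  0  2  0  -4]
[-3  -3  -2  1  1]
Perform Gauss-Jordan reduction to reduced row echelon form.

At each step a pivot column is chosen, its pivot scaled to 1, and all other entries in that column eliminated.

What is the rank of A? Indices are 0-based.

pivot(0,0)=1: scale R0 → (1, -1, -1, 2, 1)
  clear (1,0): R1 −= (2)R0 → (0, 0, 2, -3, -4)
  clear (2,0): R2 −= (-2)R0 → (0, -2, 0, 4, -2)
  clear (3,0): R3 −= (-3)R0 → (0, -6, -5, 7, 4)
pivot(1,1): swap R1↔R2
pivot(1,1)=-2: scale R1 → (0, 1, 0, -2, 1)
  clear (0,1): R0 −= (-1)R1 → (1, 0, -1, 0, 2)
  clear (3,1): R3 −= (-6)R1 → (0, 0, -5, -5, 10)
pivot(2,2)=2: scale R2 → (0, 0, 1, -3/2, -2)
  clear (0,2): R0 −= (-1)R2 → (1, 0, 0, -3/2, 0)
  clear (3,2): R3 −= (-5)R2 → (0, 0, 0, -25/2, 0)
pivot(3,3)=-25/2: scale R3 → (0, 0, 0, 1, 0)
  clear (0,3): R0 −= (-3/2)R3 → (1, 0, 0, 0, 0)
  clear (1,3): R1 −= (-2)R3 → (0, 1, 0, 0, 1)
  clear (2,3): R2 −= (-3/2)R3 → (0, 0, 1, 0, -2)

rank = 4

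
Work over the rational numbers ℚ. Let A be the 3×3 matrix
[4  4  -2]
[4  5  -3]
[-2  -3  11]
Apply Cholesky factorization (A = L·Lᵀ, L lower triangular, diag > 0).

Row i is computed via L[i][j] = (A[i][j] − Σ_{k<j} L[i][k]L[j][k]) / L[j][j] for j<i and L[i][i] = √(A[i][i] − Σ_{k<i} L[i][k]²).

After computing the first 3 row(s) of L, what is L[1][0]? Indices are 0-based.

Step 1: L[0][0] = √(4) = 2.
  L[1][0] = (4) / L[0][0] = 2.
Step 2: L[1][1] = √(1) = 1.
  L[2][0] = (-2) / L[0][0] = -1.
  L[2][1] = (-1) / L[1][1] = -1.
Step 3: L[2][2] = √(9) = 3.

L[1][0] = 2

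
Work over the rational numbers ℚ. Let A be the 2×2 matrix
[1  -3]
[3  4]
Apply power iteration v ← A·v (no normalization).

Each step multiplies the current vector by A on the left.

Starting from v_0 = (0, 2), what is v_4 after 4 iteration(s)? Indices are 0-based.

v_0 = (0, 2).
v_1 = A·v_0 = (-6, 8).
v_2 = A·v_1 = (-30, 14).
v_3 = A·v_2 = (-72, -34).
v_4 = A·v_3 = (30, -352).

v_4 = (30, -352)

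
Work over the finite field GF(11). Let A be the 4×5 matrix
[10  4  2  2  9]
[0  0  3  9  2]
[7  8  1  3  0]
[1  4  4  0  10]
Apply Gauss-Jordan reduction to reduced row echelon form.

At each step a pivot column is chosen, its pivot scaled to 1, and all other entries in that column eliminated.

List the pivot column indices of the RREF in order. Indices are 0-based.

[1] R0 /= 10  ⇒  (1, 7, 9, 9, 2)
     R2 -= 7·R0  ⇒  (0, 3, 4, 6, 8)
     R3 -= 1·R0  ⇒  (0, 8, 6, 2, 8)
[2] R1 <-> R2
[2] R1 /= 3  ⇒  (0, 1, 5, 2, 10)
     R0 -= 7·R1  ⇒  (1, 0, 7, 6, 9)
     R3 -= 8·R1  ⇒  (0, 0, 10, 8, 5)
[3] R2 /= 3  ⇒  (0, 0, 1, 3, 8)
     R0 -= 7·R2  ⇒  (1, 0, 0, 7, 8)
     R1 -= 5·R2  ⇒  (0, 1, 0, 9, 3)
     R3 -= 10·R2  ⇒  (0, 0, 0, 0, 2)
column 3 empty below row 3
[4] R3 /= 2  ⇒  (0, 0, 0, 0, 1)
     R0 -= 8·R3  ⇒  (1, 0, 0, 7, 0)
     R1 -= 3·R3  ⇒  (0, 1, 0, 9, 0)
     R2 -= 8·R3  ⇒  (0, 0, 1, 3, 0)

pivot columns: 0, 1, 2, 4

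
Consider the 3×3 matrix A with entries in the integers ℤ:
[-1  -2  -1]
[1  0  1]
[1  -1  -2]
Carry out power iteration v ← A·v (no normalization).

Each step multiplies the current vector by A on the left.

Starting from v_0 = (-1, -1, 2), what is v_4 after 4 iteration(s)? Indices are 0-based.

v_4 = (-3, -15, 12)

v_0 = (-1, -1, 2).
v_1 = A·v_0 = (1, 1, -4).
v_2 = A·v_1 = (1, -3, 8).
v_3 = A·v_2 = (-3, 9, -12).
v_4 = A·v_3 = (-3, -15, 12).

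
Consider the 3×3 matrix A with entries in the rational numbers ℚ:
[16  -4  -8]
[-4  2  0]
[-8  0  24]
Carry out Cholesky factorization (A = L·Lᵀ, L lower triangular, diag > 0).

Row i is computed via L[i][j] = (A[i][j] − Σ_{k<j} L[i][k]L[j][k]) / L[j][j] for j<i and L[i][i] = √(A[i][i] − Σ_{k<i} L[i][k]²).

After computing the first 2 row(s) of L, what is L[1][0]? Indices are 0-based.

L[1][0] = -1

Step 1: L[0][0] = √(16) = 4.
  L[1][0] = (-4) / L[0][0] = -1.
Step 2: L[1][1] = √(1) = 1.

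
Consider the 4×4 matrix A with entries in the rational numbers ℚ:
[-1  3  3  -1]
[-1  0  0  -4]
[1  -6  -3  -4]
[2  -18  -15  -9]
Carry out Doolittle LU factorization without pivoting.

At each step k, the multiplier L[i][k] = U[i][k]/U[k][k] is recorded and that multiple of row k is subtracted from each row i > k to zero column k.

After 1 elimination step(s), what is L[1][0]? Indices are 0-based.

[col 0] pivot -1
  R1 -= 1*R0 → (0, -3, -3, -3)  (L[1][0] := 1)
  R2 -= -1*R0 → (0, -3, 0, -5)  (L[2][0] := -1)
  R3 -= -2*R0 → (0, -12, -9, -11)  (L[3][0] := -2)

L[1][0] = 1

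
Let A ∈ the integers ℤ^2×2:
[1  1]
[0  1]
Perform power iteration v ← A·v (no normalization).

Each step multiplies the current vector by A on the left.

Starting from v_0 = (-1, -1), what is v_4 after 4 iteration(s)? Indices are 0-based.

v_0 = (-1, -1).
v_1 = A·v_0 = (-2, -1).
v_2 = A·v_1 = (-3, -1).
v_3 = A·v_2 = (-4, -1).
v_4 = A·v_3 = (-5, -1).

v_4 = (-5, -1)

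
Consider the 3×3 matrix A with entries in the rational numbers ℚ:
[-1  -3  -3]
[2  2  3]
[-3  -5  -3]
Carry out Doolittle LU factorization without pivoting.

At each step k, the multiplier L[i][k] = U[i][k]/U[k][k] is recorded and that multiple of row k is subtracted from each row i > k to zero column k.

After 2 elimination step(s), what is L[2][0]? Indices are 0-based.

k=0: U[0][0]=-1
  eliminate (1,0): mult=-2, new row 1: (0, -4, -3); set L[1][0]=-2
  eliminate (2,0): mult=3, new row 2: (0, 4, 6); set L[2][0]=3
k=1: U[1][1]=-4
  eliminate (2,1): mult=-1, new row 2: (0, 0, 3); set L[2][1]=-1

L[2][0] = 3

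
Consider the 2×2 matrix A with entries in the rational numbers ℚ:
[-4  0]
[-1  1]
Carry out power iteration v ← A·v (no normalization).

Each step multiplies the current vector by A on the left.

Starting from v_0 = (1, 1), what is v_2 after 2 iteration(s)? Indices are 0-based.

v_0 = (1, 1).
v_1 = A·v_0 = (-4, 0).
v_2 = A·v_1 = (16, 4).

v_2 = (16, 4)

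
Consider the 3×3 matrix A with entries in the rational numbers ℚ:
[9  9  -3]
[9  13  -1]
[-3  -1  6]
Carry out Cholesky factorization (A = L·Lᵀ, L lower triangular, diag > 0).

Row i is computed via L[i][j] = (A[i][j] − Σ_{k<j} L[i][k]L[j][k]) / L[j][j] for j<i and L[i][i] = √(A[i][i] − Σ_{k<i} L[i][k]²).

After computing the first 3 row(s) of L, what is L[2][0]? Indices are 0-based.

L[2][0] = -1

Step 1: L[0][0] = √(9) = 3.
  L[1][0] = (9) / L[0][0] = 3.
Step 2: L[1][1] = √(4) = 2.
  L[2][0] = (-3) / L[0][0] = -1.
  L[2][1] = (2) / L[1][1] = 1.
Step 3: L[2][2] = √(4) = 2.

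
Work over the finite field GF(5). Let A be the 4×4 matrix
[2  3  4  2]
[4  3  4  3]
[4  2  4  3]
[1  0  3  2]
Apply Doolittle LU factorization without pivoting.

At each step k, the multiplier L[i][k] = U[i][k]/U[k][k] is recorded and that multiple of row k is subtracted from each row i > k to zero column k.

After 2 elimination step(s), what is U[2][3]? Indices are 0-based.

U[2][3] = 2

[col 0] pivot 2
  R1 -= 2*R0 → (0, 2, 1, 4)  (L[1][0] := 2)
  R2 -= 2*R0 → (0, 1, 1, 4)  (L[2][0] := 2)
  R3 -= 3*R0 → (0, 1, 1, 1)  (L[3][0] := 3)
[col 1] pivot 2
  R2 -= 3*R1 → (0, 0, 3, 2)  (L[2][1] := 3)
  R3 -= 3*R1 → (0, 0, 3, 4)  (L[3][1] := 3)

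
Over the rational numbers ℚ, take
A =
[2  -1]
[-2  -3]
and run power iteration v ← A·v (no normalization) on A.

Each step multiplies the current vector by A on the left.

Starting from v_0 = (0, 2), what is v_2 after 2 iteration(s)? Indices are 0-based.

v_2 = (2, 22)

v_0 = (0, 2).
v_1 = A·v_0 = (-2, -6).
v_2 = A·v_1 = (2, 22).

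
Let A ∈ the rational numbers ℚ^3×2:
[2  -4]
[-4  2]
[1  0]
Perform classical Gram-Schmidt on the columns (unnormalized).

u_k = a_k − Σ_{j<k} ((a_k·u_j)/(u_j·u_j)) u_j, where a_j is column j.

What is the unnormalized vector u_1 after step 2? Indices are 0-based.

u_1 = (-52/21, -22/21, 16/21)

Step 1: u_0 = a_0 = (2, -4, 1).
Step 2: u_1 = a_1 − (-16/21)·u_0 = (-52/21, -22/21, 16/21).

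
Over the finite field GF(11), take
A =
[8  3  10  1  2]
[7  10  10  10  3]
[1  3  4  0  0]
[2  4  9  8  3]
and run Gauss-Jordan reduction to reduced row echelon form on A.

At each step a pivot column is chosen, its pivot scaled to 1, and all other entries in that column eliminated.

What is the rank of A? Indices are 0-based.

step 1: normalize row 0 (÷8) = (1, 10, 4, 7, 3)
  row 1: subtract 7×row0 = (0, 6, 4, 5, 4)
  row 2: subtract 1×row0 = (0, 4, 0, 4, 8)
  row 3: subtract 2×row0 = (0, 6, 1, 5, 8)
step 2: normalize row 1 (÷6) = (0, 1, 8, 10, 8)
  row 0: subtract 10×row1 = (1, 0, 1, 6, 0)
  row 2: subtract 4×row1 = (0, 0, 1, 8, 9)
  row 3: subtract 6×row1 = (0, 0, 8, 0, 4)
step 3: normalize row 2 (÷1) = (0, 0, 1, 8, 9)
  row 0: subtract 1×row2 = (1, 0, 0, 9, 2)
  row 1: subtract 8×row2 = (0, 1, 0, 1, 2)
  row 3: subtract 8×row2 = (0, 0, 0, 2, 9)
step 4: normalize row 3 (÷2) = (0, 0, 0, 1, 10)
  row 0: subtract 9×row3 = (1, 0, 0, 0, 0)
  row 1: subtract 1×row3 = (0, 1, 0, 0, 3)
  row 2: subtract 8×row3 = (0, 0, 1, 0, 6)

rank = 4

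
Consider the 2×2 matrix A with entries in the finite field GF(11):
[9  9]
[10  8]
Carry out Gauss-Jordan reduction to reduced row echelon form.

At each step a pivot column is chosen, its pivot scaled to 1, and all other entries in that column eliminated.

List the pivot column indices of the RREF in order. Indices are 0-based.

pivot(0,0)=9: scale R0 → (1, 1)
  clear (1,0): R1 −= (10)R0 → (0, 9)
pivot(1,1)=9: scale R1 → (0, 1)
  clear (0,1): R0 −= (1)R1 → (1, 0)

pivot columns: 0, 1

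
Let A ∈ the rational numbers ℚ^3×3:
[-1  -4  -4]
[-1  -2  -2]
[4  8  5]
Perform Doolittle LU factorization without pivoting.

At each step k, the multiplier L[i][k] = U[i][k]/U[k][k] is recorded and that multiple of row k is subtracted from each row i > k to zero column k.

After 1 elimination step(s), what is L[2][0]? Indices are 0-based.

L[2][0] = -4

k=0: U[0][0]=-1
  eliminate (1,0): mult=1, new row 1: (0, 2, 2); set L[1][0]=1
  eliminate (2,0): mult=-4, new row 2: (0, -8, -11); set L[2][0]=-4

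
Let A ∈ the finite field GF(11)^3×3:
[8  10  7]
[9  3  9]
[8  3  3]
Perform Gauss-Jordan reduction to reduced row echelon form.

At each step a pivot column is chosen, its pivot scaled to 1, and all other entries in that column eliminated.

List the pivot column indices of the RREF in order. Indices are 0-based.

pivot(0,0)=8: scale R0 → (1, 4, 5)
  clear (1,0): R1 −= (9)R0 → (0, 0, 8)
  clear (2,0): R2 −= (8)R0 → (0, 4, 7)
pivot(1,1): swap R1↔R2
pivot(1,1)=4: scale R1 → (0, 1, 10)
  clear (0,1): R0 −= (4)R1 → (1, 0, 9)
pivot(2,2)=8: scale R2 → (0, 0, 1)
  clear (0,2): R0 −= (9)R2 → (1, 0, 0)
  clear (1,2): R1 −= (10)R2 → (0, 1, 0)

pivot columns: 0, 1, 2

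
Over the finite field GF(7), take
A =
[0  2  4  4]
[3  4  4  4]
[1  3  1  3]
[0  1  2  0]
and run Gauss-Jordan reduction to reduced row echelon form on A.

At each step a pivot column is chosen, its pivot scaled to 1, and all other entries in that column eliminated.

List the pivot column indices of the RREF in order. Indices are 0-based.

pivot columns: 0, 1, 2, 3

pivot(0,0): swap R0↔R1
pivot(0,0)=3: scale R0 → (1, 6, 6, 6)
  clear (2,0): R2 −= (1)R0 → (0, 4, 2, 4)
pivot(1,1)=2: scale R1 → (0, 1, 2, 2)
  clear (0,1): R0 −= (6)R1 → (1, 0, 1, 1)
  clear (2,1): R2 −= (4)R1 → (0, 0, 1, 3)
  clear (3,1): R3 −= (1)R1 → (0, 0, 0, 5)
pivot(2,2)=1: scale R2 → (0, 0, 1, 3)
  clear (0,2): R0 −= (1)R2 → (1, 0, 0, 5)
  clear (1,2): R1 −= (2)R2 → (0, 1, 0, 3)
pivot(3,3)=5: scale R3 → (0, 0, 0, 1)
  clear (0,3): R0 −= (5)R3 → (1, 0, 0, 0)
  clear (1,3): R1 −= (3)R3 → (0, 1, 0, 0)
  clear (2,3): R2 −= (3)R3 → (0, 0, 1, 0)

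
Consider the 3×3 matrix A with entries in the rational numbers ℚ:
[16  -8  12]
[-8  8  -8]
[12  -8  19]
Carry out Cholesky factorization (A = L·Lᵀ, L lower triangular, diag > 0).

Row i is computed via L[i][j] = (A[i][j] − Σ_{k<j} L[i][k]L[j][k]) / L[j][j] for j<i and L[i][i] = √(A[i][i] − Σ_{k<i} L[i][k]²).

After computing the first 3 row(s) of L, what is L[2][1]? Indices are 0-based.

Step 1: L[0][0] = √(16) = 4.
  L[1][0] = (-8) / L[0][0] = -2.
Step 2: L[1][1] = √(4) = 2.
  L[2][0] = (12) / L[0][0] = 3.
  L[2][1] = (-2) / L[1][1] = -1.
Step 3: L[2][2] = √(9) = 3.

L[2][1] = -1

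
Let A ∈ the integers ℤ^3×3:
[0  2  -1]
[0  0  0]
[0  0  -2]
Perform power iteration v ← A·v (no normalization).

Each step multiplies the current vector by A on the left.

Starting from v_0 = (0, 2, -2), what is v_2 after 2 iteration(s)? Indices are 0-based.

v_0 = (0, 2, -2).
v_1 = A·v_0 = (6, 0, 4).
v_2 = A·v_1 = (-4, 0, -8).

v_2 = (-4, 0, -8)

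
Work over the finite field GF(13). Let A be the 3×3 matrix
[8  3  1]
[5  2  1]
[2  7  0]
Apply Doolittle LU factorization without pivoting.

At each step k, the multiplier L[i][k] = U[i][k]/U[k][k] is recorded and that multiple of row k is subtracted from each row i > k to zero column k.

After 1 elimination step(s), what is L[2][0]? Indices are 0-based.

L[2][0] = 10

k=0: U[0][0]=8
  eliminate (1,0): mult=12, new row 1: (0, 5, 2); set L[1][0]=12
  eliminate (2,0): mult=10, new row 2: (0, 3, 3); set L[2][0]=10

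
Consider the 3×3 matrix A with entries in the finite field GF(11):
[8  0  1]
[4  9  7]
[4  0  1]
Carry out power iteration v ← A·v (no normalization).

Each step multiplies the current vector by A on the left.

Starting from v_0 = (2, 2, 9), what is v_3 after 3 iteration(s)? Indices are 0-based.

v_0 = (2, 2, 9).
v_1 = A·v_0 = (3, 1, 6).
v_2 = A·v_1 = (8, 8, 7).
v_3 = A·v_2 = (5, 10, 6).

v_3 = (5, 10, 6)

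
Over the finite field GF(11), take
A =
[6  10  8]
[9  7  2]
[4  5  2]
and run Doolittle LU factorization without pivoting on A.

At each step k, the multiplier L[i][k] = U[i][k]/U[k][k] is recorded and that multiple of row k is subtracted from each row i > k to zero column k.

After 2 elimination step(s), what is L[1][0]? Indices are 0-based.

L[1][0] = 7

[col 0] pivot 6
  R1 -= 7*R0 → (0, 3, 1)  (L[1][0] := 7)
  R2 -= 8*R0 → (0, 2, 4)  (L[2][0] := 8)
[col 1] pivot 3
  R2 -= 8*R1 → (0, 0, 7)  (L[2][1] := 8)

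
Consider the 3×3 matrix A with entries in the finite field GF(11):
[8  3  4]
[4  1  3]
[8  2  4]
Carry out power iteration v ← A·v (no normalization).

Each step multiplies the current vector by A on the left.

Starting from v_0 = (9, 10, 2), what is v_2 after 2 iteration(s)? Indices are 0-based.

v_0 = (9, 10, 2).
v_1 = A·v_0 = (0, 8, 1).
v_2 = A·v_1 = (6, 0, 9).

v_2 = (6, 0, 9)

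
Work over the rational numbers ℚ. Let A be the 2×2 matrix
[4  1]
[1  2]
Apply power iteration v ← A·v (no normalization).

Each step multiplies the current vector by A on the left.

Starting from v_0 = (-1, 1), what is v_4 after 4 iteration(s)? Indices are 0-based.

v_0 = (-1, 1).
v_1 = A·v_0 = (-3, 1).
v_2 = A·v_1 = (-11, -1).
v_3 = A·v_2 = (-45, -13).
v_4 = A·v_3 = (-193, -71).

v_4 = (-193, -71)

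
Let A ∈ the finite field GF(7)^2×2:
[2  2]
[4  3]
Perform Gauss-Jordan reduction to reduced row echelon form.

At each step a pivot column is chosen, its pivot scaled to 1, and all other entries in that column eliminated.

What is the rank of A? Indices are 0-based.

step 1: normalize row 0 (÷2) = (1, 1)
  row 1: subtract 4×row0 = (0, 6)
step 2: normalize row 1 (÷6) = (0, 1)
  row 0: subtract 1×row1 = (1, 0)

rank = 2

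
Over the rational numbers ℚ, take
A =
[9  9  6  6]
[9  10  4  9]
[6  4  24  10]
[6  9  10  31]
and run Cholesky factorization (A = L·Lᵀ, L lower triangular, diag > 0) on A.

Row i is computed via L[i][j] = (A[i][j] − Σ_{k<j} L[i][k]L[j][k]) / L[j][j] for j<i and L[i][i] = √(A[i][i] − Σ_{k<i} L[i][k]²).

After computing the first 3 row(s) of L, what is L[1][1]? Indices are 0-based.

L[1][1] = 1

Step 1: L[0][0] = √(9) = 3.
  L[1][0] = (9) / L[0][0] = 3.
Step 2: L[1][1] = √(1) = 1.
  L[2][0] = (6) / L[0][0] = 2.
  L[2][1] = (-2) / L[1][1] = -2.
Step 3: L[2][2] = √(16) = 4.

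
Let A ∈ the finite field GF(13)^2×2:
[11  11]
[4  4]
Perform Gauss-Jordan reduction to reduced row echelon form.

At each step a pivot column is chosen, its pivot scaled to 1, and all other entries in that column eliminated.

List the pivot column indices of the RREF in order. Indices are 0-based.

[1] R0 /= 11  ⇒  (1, 1)
     R1 -= 4·R0  ⇒  (0, 0)
column 1 empty below row 1

pivot columns: 0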